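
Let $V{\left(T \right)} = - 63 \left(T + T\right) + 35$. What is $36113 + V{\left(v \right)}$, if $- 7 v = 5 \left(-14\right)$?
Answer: $34888$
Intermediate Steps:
$v = 10$ ($v = - \frac{5 \left(-14\right)}{7} = \left(- \frac{1}{7}\right) \left(-70\right) = 10$)
$V{\left(T \right)} = 35 - 126 T$ ($V{\left(T \right)} = - 63 \cdot 2 T + 35 = - 126 T + 35 = 35 - 126 T$)
$36113 + V{\left(v \right)} = 36113 + \left(35 - 1260\right) = 36113 - 1225 = 34888$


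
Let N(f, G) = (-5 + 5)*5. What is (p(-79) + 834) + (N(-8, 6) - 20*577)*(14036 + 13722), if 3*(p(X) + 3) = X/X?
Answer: -960979466/3 ≈ -3.2033e+8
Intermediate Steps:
N(f, G) = 0 (N(f, G) = 0*5 = 0)
p(X) = -8/3 (p(X) = -3 + (X/X)/3 = -3 + (⅓)*1 = -3 + ⅓ = -8/3)
(p(-79) + 834) + (N(-8, 6) - 20*577)*(14036 + 13722) = (-8/3 + 834) + (0 - 20*577)*(14036 + 13722) = 2494/3 + (0 - 11540)*27758 = 2494/3 - 11540*27758 = 2494/3 - 320327320 = -960979466/3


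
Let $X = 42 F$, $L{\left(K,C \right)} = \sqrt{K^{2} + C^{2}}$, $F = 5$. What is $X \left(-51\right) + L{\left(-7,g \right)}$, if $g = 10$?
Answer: $-10710 + \sqrt{149} \approx -10698.0$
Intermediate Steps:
$L{\left(K,C \right)} = \sqrt{C^{2} + K^{2}}$
$X = 210$ ($X = 42 \cdot 5 = 210$)
$X \left(-51\right) + L{\left(-7,g \right)} = 210 \left(-51\right) + \sqrt{10^{2} + \left(-7\right)^{2}} = -10710 + \sqrt{100 + 49} = -10710 + \sqrt{149}$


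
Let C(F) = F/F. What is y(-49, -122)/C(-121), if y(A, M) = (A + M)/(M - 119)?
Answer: 171/241 ≈ 0.70954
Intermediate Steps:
C(F) = 1
y(A, M) = (A + M)/(-119 + M)
y(-49, -122)/C(-121) = ((-49 - 122)/(-119 - 122))/1 = (-171/(-241))*1 = -1/241*(-171)*1 = (171/241)*1 = 171/241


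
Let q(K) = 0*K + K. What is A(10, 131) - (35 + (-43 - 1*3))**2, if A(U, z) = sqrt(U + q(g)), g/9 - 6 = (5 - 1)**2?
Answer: -121 + 4*sqrt(13) ≈ -106.58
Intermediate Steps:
g = 198 (g = 54 + 9*(5 - 1)**2 = 54 + 9*4**2 = 54 + 9*16 = 54 + 144 = 198)
q(K) = K (q(K) = 0 + K = K)
A(U, z) = sqrt(198 + U) (A(U, z) = sqrt(U + 198) = sqrt(198 + U))
A(10, 131) - (35 + (-43 - 1*3))**2 = sqrt(198 + 10) - (35 + (-43 - 1*3))**2 = sqrt(208) - (35 + (-43 - 3))**2 = 4*sqrt(13) - (35 - 46)**2 = 4*sqrt(13) - 1*(-11)**2 = 4*sqrt(13) - 1*121 = 4*sqrt(13) - 121 = -121 + 4*sqrt(13)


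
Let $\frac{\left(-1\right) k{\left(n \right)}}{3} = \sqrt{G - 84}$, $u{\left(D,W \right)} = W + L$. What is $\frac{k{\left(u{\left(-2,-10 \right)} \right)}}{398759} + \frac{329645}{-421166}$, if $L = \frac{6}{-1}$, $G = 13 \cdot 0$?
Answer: $- \frac{329645}{421166} - \frac{6 i \sqrt{21}}{398759} \approx -0.7827 - 6.8953 \cdot 10^{-5} i$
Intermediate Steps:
$G = 0$
$L = -6$ ($L = 6 \left(-1\right) = -6$)
$u{\left(D,W \right)} = -6 + W$ ($u{\left(D,W \right)} = W - 6 = -6 + W$)
$k{\left(n \right)} = - 6 i \sqrt{21}$ ($k{\left(n \right)} = - 3 \sqrt{0 - 84} = - 3 \sqrt{-84} = - 3 \cdot 2 i \sqrt{21} = - 6 i \sqrt{21}$)
$\frac{k{\left(u{\left(-2,-10 \right)} \right)}}{398759} + \frac{329645}{-421166} = \frac{\left(-6\right) i \sqrt{21}}{398759} + \frac{329645}{-421166} = - 6 i \sqrt{21} \cdot \frac{1}{398759} + 329645 \left(- \frac{1}{421166}\right) = - \frac{6 i \sqrt{21}}{398759} - \frac{329645}{421166} = - \frac{329645}{421166} - \frac{6 i \sqrt{21}}{398759}$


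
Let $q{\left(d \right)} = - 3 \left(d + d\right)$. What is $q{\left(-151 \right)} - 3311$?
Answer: $-2405$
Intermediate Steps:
$q{\left(d \right)} = - 6 d$ ($q{\left(d \right)} = - 3 \cdot 2 d = - 6 d$)
$q{\left(-151 \right)} - 3311 = \left(-6\right) \left(-151\right) - 3311 = 906 - 3311 = -2405$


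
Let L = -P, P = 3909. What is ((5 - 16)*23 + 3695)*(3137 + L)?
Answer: -2657224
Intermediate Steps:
L = -3909 (L = -1*3909 = -3909)
((5 - 16)*23 + 3695)*(3137 + L) = ((5 - 16)*23 + 3695)*(3137 - 3909) = (-11*23 + 3695)*(-772) = (-253 + 3695)*(-772) = 3442*(-772) = -2657224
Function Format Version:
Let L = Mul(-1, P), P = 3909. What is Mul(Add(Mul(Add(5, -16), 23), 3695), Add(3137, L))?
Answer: -2657224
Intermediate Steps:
L = -3909 (L = Mul(-1, 3909) = -3909)
Mul(Add(Mul(Add(5, -16), 23), 3695), Add(3137, L)) = Mul(Add(Mul(Add(5, -16), 23), 3695), Add(3137, -3909)) = Mul(Add(Mul(-11, 23), 3695), -772) = Mul(Add(-253, 3695), -772) = Mul(3442, -772) = -2657224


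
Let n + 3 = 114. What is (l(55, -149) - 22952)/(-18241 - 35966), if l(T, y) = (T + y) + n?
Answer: 7645/18069 ≈ 0.42310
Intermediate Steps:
n = 111 (n = -3 + 114 = 111)
l(T, y) = 111 + T + y (l(T, y) = (T + y) + 111 = 111 + T + y)
(l(55, -149) - 22952)/(-18241 - 35966) = ((111 + 55 - 149) - 22952)/(-18241 - 35966) = (17 - 22952)/(-54207) = -22935*(-1/54207) = 7645/18069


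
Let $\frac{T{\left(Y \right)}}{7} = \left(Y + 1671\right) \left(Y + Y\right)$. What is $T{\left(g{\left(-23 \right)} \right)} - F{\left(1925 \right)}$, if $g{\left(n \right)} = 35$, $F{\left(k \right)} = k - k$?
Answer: $835940$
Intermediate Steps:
$F{\left(k \right)} = 0$
$T{\left(Y \right)} = 14 Y \left(1671 + Y\right)$ ($T{\left(Y \right)} = 7 \left(Y + 1671\right) \left(Y + Y\right) = 7 \left(1671 + Y\right) 2 Y = 7 \cdot 2 Y \left(1671 + Y\right) = 14 Y \left(1671 + Y\right)$)
$T{\left(g{\left(-23 \right)} \right)} - F{\left(1925 \right)} = 14 \cdot 35 \left(1671 + 35\right) - 0 = 14 \cdot 35 \cdot 1706 + 0 = 835940 + 0 = 835940$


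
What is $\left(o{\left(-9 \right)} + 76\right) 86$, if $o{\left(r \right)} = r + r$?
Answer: $4988$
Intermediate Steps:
$o{\left(r \right)} = 2 r$
$\left(o{\left(-9 \right)} + 76\right) 86 = \left(2 \left(-9\right) + 76\right) 86 = \left(-18 + 76\right) 86 = 58 \cdot 86 = 4988$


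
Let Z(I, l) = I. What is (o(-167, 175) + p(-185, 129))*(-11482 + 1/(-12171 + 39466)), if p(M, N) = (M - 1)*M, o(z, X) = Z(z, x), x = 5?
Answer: -10731796914927/27295 ≈ -3.9318e+8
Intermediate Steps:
o(z, X) = z
p(M, N) = M*(-1 + M) (p(M, N) = (-1 + M)*M = M*(-1 + M))
(o(-167, 175) + p(-185, 129))*(-11482 + 1/(-12171 + 39466)) = (-167 - 185*(-1 - 185))*(-11482 + 1/(-12171 + 39466)) = (-167 - 185*(-186))*(-11482 + 1/27295) = (-167 + 34410)*(-11482 + 1/27295) = 34243*(-313401189/27295) = -10731796914927/27295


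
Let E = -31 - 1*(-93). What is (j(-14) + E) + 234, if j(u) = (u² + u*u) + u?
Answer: 674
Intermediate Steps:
j(u) = u + 2*u² (j(u) = (u² + u²) + u = 2*u² + u = u + 2*u²)
E = 62 (E = -31 + 93 = 62)
(j(-14) + E) + 234 = (-14*(1 + 2*(-14)) + 62) + 234 = (-14*(1 - 28) + 62) + 234 = (-14*(-27) + 62) + 234 = (378 + 62) + 234 = 440 + 234 = 674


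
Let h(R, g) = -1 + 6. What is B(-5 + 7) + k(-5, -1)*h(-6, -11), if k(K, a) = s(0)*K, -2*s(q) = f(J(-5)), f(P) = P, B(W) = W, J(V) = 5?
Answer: 129/2 ≈ 64.500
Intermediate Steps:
h(R, g) = 5
s(q) = -5/2 (s(q) = -1/2*5 = -5/2)
k(K, a) = -5*K/2
B(-5 + 7) + k(-5, -1)*h(-6, -11) = (-5 + 7) - 5/2*(-5)*5 = 2 + (25/2)*5 = 2 + 125/2 = 129/2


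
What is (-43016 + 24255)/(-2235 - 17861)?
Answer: 18761/20096 ≈ 0.93357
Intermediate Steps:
(-43016 + 24255)/(-2235 - 17861) = -18761/(-20096) = -18761*(-1/20096) = 18761/20096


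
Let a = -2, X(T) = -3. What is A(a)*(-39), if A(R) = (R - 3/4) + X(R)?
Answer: 897/4 ≈ 224.25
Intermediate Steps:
A(R) = -15/4 + R (A(R) = (R - 3/4) - 3 = (R - 3*¼) - 3 = (R - ¾) - 3 = (-¾ + R) - 3 = -15/4 + R)
A(a)*(-39) = (-15/4 - 2)*(-39) = -23/4*(-39) = 897/4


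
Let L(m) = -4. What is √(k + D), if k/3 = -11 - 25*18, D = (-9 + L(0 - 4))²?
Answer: I*√1214 ≈ 34.843*I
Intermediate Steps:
D = 169 (D = (-9 - 4)² = (-13)² = 169)
k = -1383 (k = 3*(-11 - 25*18) = 3*(-11 - 450) = 3*(-461) = -1383)
√(k + D) = √(-1383 + 169) = √(-1214) = I*√1214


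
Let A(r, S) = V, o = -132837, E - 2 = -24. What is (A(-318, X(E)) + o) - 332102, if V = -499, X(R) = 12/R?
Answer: -465438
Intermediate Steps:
E = -22 (E = 2 - 24 = -22)
A(r, S) = -499
(A(-318, X(E)) + o) - 332102 = (-499 - 132837) - 332102 = -133336 - 332102 = -465438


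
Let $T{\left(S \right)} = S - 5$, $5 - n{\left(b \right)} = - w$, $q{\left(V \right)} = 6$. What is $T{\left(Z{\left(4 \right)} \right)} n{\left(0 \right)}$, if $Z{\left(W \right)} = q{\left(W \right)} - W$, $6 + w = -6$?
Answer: $21$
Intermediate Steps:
$w = -12$ ($w = -6 - 6 = -12$)
$n{\left(b \right)} = -7$ ($n{\left(b \right)} = 5 - \left(-1\right) \left(-12\right) = 5 - 12 = -7$)
$Z{\left(W \right)} = 6 - W$
$T{\left(S \right)} = -5 + S$ ($T{\left(S \right)} = S - 5 = -5 + S$)
$T{\left(Z{\left(4 \right)} \right)} n{\left(0 \right)} = \left(-5 + \left(6 - 4\right)\right) \left(-7\right) = \left(-5 + 2\right) \left(-7\right) = \left(-3\right) \left(-7\right) = 21$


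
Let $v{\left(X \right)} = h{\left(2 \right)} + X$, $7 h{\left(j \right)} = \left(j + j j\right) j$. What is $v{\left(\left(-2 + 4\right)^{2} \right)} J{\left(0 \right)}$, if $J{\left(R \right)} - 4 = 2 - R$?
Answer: $\frac{240}{7} \approx 34.286$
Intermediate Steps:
$h{\left(j \right)} = \frac{j \left(j + j^{2}\right)}{7}$ ($h{\left(j \right)} = \frac{\left(j + j j\right) j}{7} = \frac{\left(j + j^{2}\right) j}{7} = \frac{j \left(j + j^{2}\right)}{7}$)
$J{\left(R \right)} = 6 - R$ ($J{\left(R \right)} = 4 - \left(-2 + R\right) = 6 - R$)
$v{\left(X \right)} = \frac{12}{7} + X$ ($v{\left(X \right)} = \frac{2^{2} \left(1 + 2\right)}{7} + X = \frac{1}{7} \cdot 4 \cdot 3 + X = \frac{12}{7} + X$)
$v{\left(\left(-2 + 4\right)^{2} \right)} J{\left(0 \right)} = \left(\frac{12}{7} + \left(-2 + 4\right)^{2}\right) \left(6 - 0\right) = \left(\frac{12}{7} + 2^{2}\right) \left(6 + 0\right) = \left(\frac{12}{7} + 4\right) 6 = \frac{40}{7} \cdot 6 = \frac{240}{7}$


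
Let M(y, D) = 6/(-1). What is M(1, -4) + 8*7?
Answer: 50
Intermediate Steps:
M(y, D) = -6 (M(y, D) = 6*(-1) = -6)
M(1, -4) + 8*7 = -6 + 8*7 = -6 + 56 = 50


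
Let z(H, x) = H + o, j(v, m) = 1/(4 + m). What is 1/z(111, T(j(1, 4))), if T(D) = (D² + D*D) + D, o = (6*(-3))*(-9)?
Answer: 1/273 ≈ 0.0036630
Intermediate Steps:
o = 162 (o = -18*(-9) = 162)
T(D) = D + 2*D² (T(D) = (D² + D²) + D = 2*D² + D = D + 2*D²)
z(H, x) = 162 + H (z(H, x) = H + 162 = 162 + H)
1/z(111, T(j(1, 4))) = 1/(162 + 111) = 1/273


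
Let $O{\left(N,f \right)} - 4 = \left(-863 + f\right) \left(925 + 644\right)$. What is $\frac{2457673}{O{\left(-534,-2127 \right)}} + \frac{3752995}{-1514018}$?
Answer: $- \frac{5331852280396}{1775680431877} \approx -3.0027$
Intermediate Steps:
$O{\left(N,f \right)} = -1354043 + 1569 f$ ($O{\left(N,f \right)} = 4 + \left(-863 + f\right) \left(925 + 644\right) = 4 + \left(-863 + f\right) 1569 = 4 + \left(-1354047 + 1569 f\right) = -1354043 + 1569 f$)
$\frac{2457673}{O{\left(-534,-2127 \right)}} + \frac{3752995}{-1514018} = \frac{2457673}{-1354043 + 1569 \left(-2127\right)} + \frac{3752995}{-1514018} = \frac{2457673}{-1354043 - 3337263} + 3752995 \left(- \frac{1}{1514018}\right) = \frac{2457673}{-4691306} - \frac{3752995}{1514018} = 2457673 \left(- \frac{1}{4691306}\right) - \frac{3752995}{1514018} = - \frac{2457673}{4691306} - \frac{3752995}{1514018} = - \frac{5331852280396}{1775680431877}$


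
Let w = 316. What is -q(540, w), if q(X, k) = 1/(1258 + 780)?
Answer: -1/2038 ≈ -0.00049068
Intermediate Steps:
q(X, k) = 1/2038
-q(540, w) = -1*1/2038 = -1/2038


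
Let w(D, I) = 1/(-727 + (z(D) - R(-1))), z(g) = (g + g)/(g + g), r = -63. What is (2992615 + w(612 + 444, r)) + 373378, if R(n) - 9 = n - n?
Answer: 2474004854/735 ≈ 3.3660e+6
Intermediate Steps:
z(g) = 1 (z(g) = (2*g)/((2*g)) = (2*g)*(1/(2*g)) = 1)
R(n) = 9 (R(n) = 9 + (n - n) = 9 + 0 = 9)
w(D, I) = -1/735 (w(D, I) = 1/(-727 + (1 - 1*9)) = 1/(-727 + (1 - 9)) = 1/(-727 - 8) = 1/(-735) = -1/735)
(2992615 + w(612 + 444, r)) + 373378 = (2992615 - 1/735) + 373378 = 2199572024/735 + 373378 = 2474004854/735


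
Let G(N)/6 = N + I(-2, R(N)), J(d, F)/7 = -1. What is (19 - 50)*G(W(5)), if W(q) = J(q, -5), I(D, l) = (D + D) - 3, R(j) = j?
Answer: 2604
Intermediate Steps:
J(d, F) = -7 (J(d, F) = 7*(-1) = -7)
I(D, l) = -3 + 2*D (I(D, l) = 2*D - 3 = -3 + 2*D)
W(q) = -7
G(N) = -42 + 6*N (G(N) = 6*(N + (-3 + 2*(-2))) = 6*(N + (-3 - 4)) = 6*(N - 7) = 6*(-7 + N) = -42 + 6*N)
(19 - 50)*G(W(5)) = (19 - 50)*(-42 + 6*(-7)) = -31*(-42 - 42) = -31*(-84) = 2604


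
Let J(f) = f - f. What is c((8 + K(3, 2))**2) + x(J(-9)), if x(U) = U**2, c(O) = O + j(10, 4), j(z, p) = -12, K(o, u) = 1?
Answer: 69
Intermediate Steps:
J(f) = 0
c(O) = -12 + O (c(O) = O - 12 = -12 + O)
c((8 + K(3, 2))**2) + x(J(-9)) = (-12 + (8 + 1)**2) + 0**2 = (-12 + 9**2) + 0 = (-12 + 81) + 0 = 69 + 0 = 69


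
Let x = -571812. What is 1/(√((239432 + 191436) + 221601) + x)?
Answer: -571812/326968310875 - √652469/326968310875 ≈ -1.7513e-6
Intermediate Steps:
1/(√((239432 + 191436) + 221601) + x) = 1/(√((239432 + 191436) + 221601) - 571812) = 1/(√(430868 + 221601) - 571812) = 1/(√652469 - 571812) = 1/(-571812 + √652469)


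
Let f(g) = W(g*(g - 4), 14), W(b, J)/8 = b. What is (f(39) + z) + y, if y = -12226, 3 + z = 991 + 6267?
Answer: 5949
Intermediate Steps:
W(b, J) = 8*b
f(g) = 8*g*(-4 + g) (f(g) = 8*(g*(g - 4)) = 8*(g*(-4 + g)) = 8*g*(-4 + g))
z = 7255 (z = -3 + (991 + 6267) = -3 + 7258 = 7255)
(f(39) + z) + y = (8*39*(-4 + 39) + 7255) - 12226 = (8*39*35 + 7255) - 12226 = (10920 + 7255) - 12226 = 18175 - 12226 = 5949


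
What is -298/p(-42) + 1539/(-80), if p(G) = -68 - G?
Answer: -8087/1040 ≈ -7.7760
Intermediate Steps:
-298/p(-42) + 1539/(-80) = -298/(-68 - 1*(-42)) + 1539/(-80) = -298/(-68 + 42) + 1539*(-1/80) = -298/(-26) - 1539/80 = -298*(-1/26) - 1539/80 = 149/13 - 1539/80 = -8087/1040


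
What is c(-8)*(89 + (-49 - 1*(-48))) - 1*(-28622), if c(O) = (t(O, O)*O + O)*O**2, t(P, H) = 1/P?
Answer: -10802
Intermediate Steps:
c(O) = O**2*(1 + O) (c(O) = (O/O + O)*O**2 = (1 + O)*O**2 = O**2*(1 + O))
c(-8)*(89 + (-49 - 1*(-48))) - 1*(-28622) = ((-8)**2*(1 - 8))*(89 + (-49 - 1*(-48))) - 1*(-28622) = (64*(-7))*(89 + (-49 + 48)) + 28622 = -448*(89 - 1) + 28622 = -448*88 + 28622 = -39424 + 28622 = -10802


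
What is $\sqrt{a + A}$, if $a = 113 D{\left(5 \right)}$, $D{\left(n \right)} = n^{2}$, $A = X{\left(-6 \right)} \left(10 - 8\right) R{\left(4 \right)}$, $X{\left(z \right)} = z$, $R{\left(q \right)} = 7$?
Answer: $\sqrt{2741} \approx 52.355$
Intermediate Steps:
$A = -84$ ($A = - 6 \left(10 - 8\right) 7 = \left(-6\right) 2 \cdot 7 = \left(-12\right) 7 = -84$)
$a = 2825$ ($a = 113 \cdot 5^{2} = 113 \cdot 25 = 2825$)
$\sqrt{a + A} = \sqrt{2825 - 84} = \sqrt{2741}$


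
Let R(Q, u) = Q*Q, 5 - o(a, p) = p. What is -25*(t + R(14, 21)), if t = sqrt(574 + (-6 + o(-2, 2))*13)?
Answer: -4900 - 25*sqrt(535) ≈ -5478.3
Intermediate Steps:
o(a, p) = 5 - p
R(Q, u) = Q**2
t = sqrt(535) (t = sqrt(574 + (-6 + (5 - 1*2))*13) = sqrt(574 + (-6 + (5 - 2))*13) = sqrt(574 + (-6 + 3)*13) = sqrt(574 - 3*13) = sqrt(574 - 39) = sqrt(535) ≈ 23.130)
-25*(t + R(14, 21)) = -25*(sqrt(535) + 14**2) = -25*(sqrt(535) + 196) = -25*(196 + sqrt(535)) = -4900 - 25*sqrt(535)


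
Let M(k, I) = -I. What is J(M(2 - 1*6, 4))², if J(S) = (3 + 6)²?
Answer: 6561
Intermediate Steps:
J(S) = 81 (J(S) = 9² = 81)
J(M(2 - 1*6, 4))² = 81² = 6561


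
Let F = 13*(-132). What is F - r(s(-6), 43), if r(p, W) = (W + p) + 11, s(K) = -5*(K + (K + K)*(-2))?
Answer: -1680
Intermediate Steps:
s(K) = 15*K (s(K) = -5*(K + (2*K)*(-2)) = -5*(K - 4*K) = -(-15)*K = 15*K)
r(p, W) = 11 + W + p
F = -1716
F - r(s(-6), 43) = -1716 - (11 + 43 + 15*(-6)) = -1716 - (11 + 43 - 90) = -1716 - 1*(-36) = -1716 + 36 = -1680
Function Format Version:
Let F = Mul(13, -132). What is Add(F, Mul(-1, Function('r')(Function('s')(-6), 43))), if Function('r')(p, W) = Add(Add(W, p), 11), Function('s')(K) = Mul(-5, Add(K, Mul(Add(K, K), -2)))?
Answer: -1680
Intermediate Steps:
Function('s')(K) = Mul(15, K) (Function('s')(K) = Mul(-5, Add(K, Mul(Mul(2, K), -2))) = Mul(-5, Add(K, Mul(-4, K))) = Mul(-5, Mul(-3, K)) = Mul(15, K))
Function('r')(p, W) = Add(11, W, p)
F = -1716
Add(F, Mul(-1, Function('r')(Function('s')(-6), 43))) = Add(-1716, Mul(-1, Add(11, 43, Mul(15, -6)))) = Add(-1716, Mul(-1, Add(11, 43, -90))) = Add(-1716, Mul(-1, -36)) = Add(-1716, 36) = -1680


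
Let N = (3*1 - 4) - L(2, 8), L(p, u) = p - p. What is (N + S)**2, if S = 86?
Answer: 7225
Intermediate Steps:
L(p, u) = 0
N = -1 (N = (3*1 - 4) - 1*0 = (3 - 4) + 0 = -1 + 0 = -1)
(N + S)**2 = (-1 + 86)**2 = 85**2 = 7225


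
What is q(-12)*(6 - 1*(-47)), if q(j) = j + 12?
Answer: 0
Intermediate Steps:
q(j) = 12 + j
q(-12)*(6 - 1*(-47)) = (12 - 12)*(6 - 1*(-47)) = 0*(6 + 47) = 0*53 = 0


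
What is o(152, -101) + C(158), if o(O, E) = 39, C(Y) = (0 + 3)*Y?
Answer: 513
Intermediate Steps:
C(Y) = 3*Y
o(152, -101) + C(158) = 39 + 3*158 = 39 + 474 = 513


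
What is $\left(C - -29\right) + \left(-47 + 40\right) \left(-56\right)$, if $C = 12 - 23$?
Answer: $410$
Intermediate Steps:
$C = -11$ ($C = 12 - 23 = -11$)
$\left(C - -29\right) + \left(-47 + 40\right) \left(-56\right) = \left(-11 - -29\right) + \left(-47 + 40\right) \left(-56\right) = \left(-11 + 29\right) - -392 = 18 + 392 = 410$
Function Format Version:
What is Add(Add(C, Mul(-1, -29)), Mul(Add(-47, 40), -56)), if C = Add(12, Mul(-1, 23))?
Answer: 410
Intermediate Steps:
C = -11 (C = Add(12, -23) = -11)
Add(Add(C, Mul(-1, -29)), Mul(Add(-47, 40), -56)) = Add(Add(-11, Mul(-1, -29)), Mul(Add(-47, 40), -56)) = Add(Add(-11, 29), Mul(-7, -56)) = Add(18, 392) = 410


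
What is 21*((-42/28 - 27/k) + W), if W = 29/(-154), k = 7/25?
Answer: -22665/11 ≈ -2060.5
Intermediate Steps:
k = 7/25 (k = 7*(1/25) = 7/25 ≈ 0.28000)
W = -29/154 (W = 29*(-1/154) = -29/154 ≈ -0.18831)
21*((-42/28 - 27/k) + W) = 21*((-42/28 - 27/7/25) - 29/154) = 21*((-42*1/28 - 27*25/7) - 29/154) = 21*((-3/2 - 675/7) - 29/154) = 21*(-1371/14 - 29/154) = 21*(-7555/77) = -22665/11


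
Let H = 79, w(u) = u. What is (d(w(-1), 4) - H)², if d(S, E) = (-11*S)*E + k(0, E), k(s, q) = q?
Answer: 961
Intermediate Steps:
d(S, E) = E - 11*E*S (d(S, E) = (-11*S)*E + E = -11*E*S + E = E - 11*E*S)
(d(w(-1), 4) - H)² = (4*(1 - 11*(-1)) - 1*79)² = (4*(1 + 11) - 79)² = (4*12 - 79)² = (48 - 79)² = (-31)² = 961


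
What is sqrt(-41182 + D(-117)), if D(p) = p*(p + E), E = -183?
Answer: I*sqrt(6082) ≈ 77.987*I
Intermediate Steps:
D(p) = p*(-183 + p) (D(p) = p*(p - 183) = p*(-183 + p))
sqrt(-41182 + D(-117)) = sqrt(-41182 - 117*(-183 - 117)) = sqrt(-41182 - 117*(-300)) = sqrt(-41182 + 35100) = sqrt(-6082) = I*sqrt(6082)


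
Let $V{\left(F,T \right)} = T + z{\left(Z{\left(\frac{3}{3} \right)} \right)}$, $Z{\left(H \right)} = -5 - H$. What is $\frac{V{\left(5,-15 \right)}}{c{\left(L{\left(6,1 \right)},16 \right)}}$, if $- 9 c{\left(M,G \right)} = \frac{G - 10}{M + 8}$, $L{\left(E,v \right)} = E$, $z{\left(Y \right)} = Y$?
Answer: $441$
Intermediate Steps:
$c{\left(M,G \right)} = - \frac{-10 + G}{9 \left(8 + M\right)}$ ($c{\left(M,G \right)} = - \frac{\left(G - 10\right) \frac{1}{M + 8}}{9} = - \frac{\left(-10 + G\right) \frac{1}{8 + M}}{9} = - \frac{\frac{1}{8 + M} \left(-10 + G\right)}{9} = - \frac{-10 + G}{9 \left(8 + M\right)}$)
$V{\left(F,T \right)} = -6 + T$ ($V{\left(F,T \right)} = T - \left(5 + \frac{3}{3}\right) = T - \left(5 + 3 \cdot \frac{1}{3}\right) = T - 6 = -6 + T$)
$\frac{V{\left(5,-15 \right)}}{c{\left(L{\left(6,1 \right)},16 \right)}} = \frac{-6 - 15}{\frac{1}{9} \frac{1}{8 + 6} \left(10 - 16\right)} = - \frac{21}{\frac{1}{9} \cdot \frac{1}{14} \left(10 - 16\right)} = - \frac{21}{\frac{1}{9} \cdot \frac{1}{14} \left(-6\right)} = - \frac{21}{- \frac{1}{21}} = \left(-21\right) \left(-21\right) = 441$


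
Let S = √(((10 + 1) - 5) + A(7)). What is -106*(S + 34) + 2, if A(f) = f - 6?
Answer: -3602 - 106*√7 ≈ -3882.4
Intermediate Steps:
A(f) = -6 + f
S = √7 (S = √(((10 + 1) - 5) + (-6 + 7)) = √((11 - 5) + 1) = √(6 + 1) = √7 ≈ 2.6458)
-106*(S + 34) + 2 = -106*(√7 + 34) + 2 = -106*(34 + √7) + 2 = (-3604 - 106*√7) + 2 = -3602 - 106*√7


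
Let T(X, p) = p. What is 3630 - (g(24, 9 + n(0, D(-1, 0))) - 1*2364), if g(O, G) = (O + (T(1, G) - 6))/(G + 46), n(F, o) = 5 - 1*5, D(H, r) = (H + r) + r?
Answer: 329643/55 ≈ 5993.5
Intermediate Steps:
D(H, r) = H + 2*r
n(F, o) = 0 (n(F, o) = 5 - 5 = 0)
g(O, G) = (-6 + G + O)/(46 + G) (g(O, G) = (O + (G - 6))/(G + 46) = (O + (-6 + G))/(46 + G) = (-6 + G + O)/(46 + G))
3630 - (g(24, 9 + n(0, D(-1, 0))) - 1*2364) = 3630 - ((-6 + (9 + 0) + 24)/(46 + (9 + 0)) - 1*2364) = 3630 - ((-6 + 9 + 24)/(46 + 9) - 2364) = 3630 - (27/55 - 2364) = 3630 - 1*(-129993/55) = 3630 + 129993/55 = 329643/55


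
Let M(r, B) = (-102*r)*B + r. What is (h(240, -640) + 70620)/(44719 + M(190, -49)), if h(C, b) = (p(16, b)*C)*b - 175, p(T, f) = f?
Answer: 98374445/994529 ≈ 98.916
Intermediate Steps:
M(r, B) = r - 102*B*r (M(r, B) = -102*B*r + r = r - 102*B*r)
h(C, b) = -175 + C*b² (h(C, b) = (b*C)*b - 175 = (C*b)*b - 175 = C*b² - 175 = -175 + C*b²)
(h(240, -640) + 70620)/(44719 + M(190, -49)) = ((-175 + 240*(-640)²) + 70620)/(44719 + 190*(1 - 102*(-49))) = ((-175 + 240*409600) + 70620)/(44719 + 190*(1 + 4998)) = ((-175 + 98304000) + 70620)/(44719 + 190*4999) = (98303825 + 70620)/(44719 + 949810) = 98374445/994529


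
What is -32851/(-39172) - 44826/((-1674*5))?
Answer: 1559821/251820 ≈ 6.1942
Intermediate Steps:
-32851/(-39172) - 44826/((-1674*5)) = -32851*(-1/39172) - 44826/(-8370) = 4693/5596 - 44826*(-1/8370) = 4693/5596 + 241/45 = 1559821/251820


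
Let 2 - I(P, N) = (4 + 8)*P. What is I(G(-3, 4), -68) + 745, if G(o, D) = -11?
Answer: 879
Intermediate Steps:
I(P, N) = 2 - 12*P (I(P, N) = 2 - (4 + 8)*P = 2 - 12*P)
I(G(-3, 4), -68) + 745 = (2 - 12*(-11)) + 745 = (2 + 132) + 745 = 134 + 745 = 879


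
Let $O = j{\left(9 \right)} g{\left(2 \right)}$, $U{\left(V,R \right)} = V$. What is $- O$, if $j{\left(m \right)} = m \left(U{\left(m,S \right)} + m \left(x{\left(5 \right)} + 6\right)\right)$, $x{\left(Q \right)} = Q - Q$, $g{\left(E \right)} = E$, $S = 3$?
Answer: $-1134$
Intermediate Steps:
$x{\left(Q \right)} = 0$
$j{\left(m \right)} = 7 m^{2}$ ($j{\left(m \right)} = m \left(m + m \left(0 + 6\right)\right) = m \left(m + m 6\right) = m \left(m + 6 m\right) = m 7 m = 7 m^{2}$)
$O = 1134$ ($O = 7 \cdot 9^{2} \cdot 2 = 7 \cdot 81 \cdot 2 = 567 \cdot 2 = 1134$)
$- O = \left(-1\right) 1134 = -1134$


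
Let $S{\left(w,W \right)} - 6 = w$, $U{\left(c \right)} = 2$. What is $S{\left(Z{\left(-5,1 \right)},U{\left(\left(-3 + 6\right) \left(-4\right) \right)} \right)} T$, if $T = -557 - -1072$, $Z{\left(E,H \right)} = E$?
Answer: $515$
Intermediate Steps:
$S{\left(w,W \right)} = 6 + w$
$T = 515$ ($T = -557 + 1072 = 515$)
$S{\left(Z{\left(-5,1 \right)},U{\left(\left(-3 + 6\right) \left(-4\right) \right)} \right)} T = \left(6 - 5\right) 515 = 1 \cdot 515 = 515$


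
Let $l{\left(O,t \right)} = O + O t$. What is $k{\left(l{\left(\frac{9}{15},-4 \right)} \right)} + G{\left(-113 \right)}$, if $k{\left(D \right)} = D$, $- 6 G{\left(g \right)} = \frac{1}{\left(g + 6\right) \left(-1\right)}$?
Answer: $- \frac{5783}{3210} \approx -1.8016$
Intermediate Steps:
$G{\left(g \right)} = - \frac{1}{6 \left(-6 - g\right)}$ ($G{\left(g \right)} = - \frac{1}{6 \left(g + 6\right) \left(-1\right)} = - \frac{1}{6 \left(6 + g\right) \left(-1\right)} = - \frac{1}{6 \left(-6 - g\right)}$)
$k{\left(l{\left(\frac{9}{15},-4 \right)} \right)} + G{\left(-113 \right)} = \frac{9}{15} \left(1 - 4\right) + \frac{1}{6 \left(6 - 113\right)} = 9 \cdot \frac{1}{15} \left(-3\right) + \frac{1}{6 \left(-107\right)} = \frac{3}{5} \left(-3\right) + \frac{1}{6} \left(- \frac{1}{107}\right) = - \frac{9}{5} - \frac{1}{642} = - \frac{5783}{3210}$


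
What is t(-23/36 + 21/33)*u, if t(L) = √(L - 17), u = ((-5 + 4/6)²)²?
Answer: 28561*I*√74063/5346 ≈ 1453.9*I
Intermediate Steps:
u = 28561/81 (u = ((-5 + 4*(⅙))²)² = ((-5 + ⅔)²)² = ((-13/3)²)² = (169/9)² = 28561/81 ≈ 352.60)
t(L) = √(-17 + L)
t(-23/36 + 21/33)*u = √(-17 + (-23/36 + 21/33))*(28561/81) = √(-17 + (-23*1/36 + 21*(1/33)))*(28561/81) = √(-17 + (-23/36 + 7/11))*(28561/81) = √(-17 - 1/396)*(28561/81) = √(-6733/396)*(28561/81) = (I*√74063/66)*(28561/81) = 28561*I*√74063/5346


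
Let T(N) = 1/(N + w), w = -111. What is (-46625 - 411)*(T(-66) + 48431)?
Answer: -403206044296/177 ≈ -2.2780e+9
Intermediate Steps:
T(N) = 1/(-111 + N) (T(N) = 1/(N - 111) = 1/(-111 + N))
(-46625 - 411)*(T(-66) + 48431) = (-46625 - 411)*(1/(-111 - 66) + 48431) = -47036*(1/(-177) + 48431) = -47036*(-1/177 + 48431) = -47036*8572286/177 = -403206044296/177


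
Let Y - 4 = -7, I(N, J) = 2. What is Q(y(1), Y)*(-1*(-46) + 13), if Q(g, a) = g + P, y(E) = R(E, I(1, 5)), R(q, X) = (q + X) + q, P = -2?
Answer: 118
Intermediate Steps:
Y = -3 (Y = 4 - 7 = -3)
R(q, X) = X + 2*q (R(q, X) = (X + q) + q = X + 2*q)
y(E) = 2 + 2*E
Q(g, a) = -2 + g (Q(g, a) = g - 2 = -2 + g)
Q(y(1), Y)*(-1*(-46) + 13) = (-2 + (2 + 2*1))*(-1*(-46) + 13) = (-2 + (2 + 2))*(46 + 13) = (-2 + 4)*59 = 2*59 = 118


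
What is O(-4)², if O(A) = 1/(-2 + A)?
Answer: 1/36 ≈ 0.027778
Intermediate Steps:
O(-4)² = (1/(-2 - 4))² = (1/(-6))² = (-⅙)² = 1/36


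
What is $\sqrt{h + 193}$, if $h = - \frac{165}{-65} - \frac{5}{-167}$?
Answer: $\frac{\sqrt{921761009}}{2171} \approx 13.985$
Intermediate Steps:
$h = \frac{5576}{2171}$ ($h = \left(-165\right) \left(- \frac{1}{65}\right) - - \frac{5}{167} = \frac{33}{13} + \frac{5}{167} = \frac{5576}{2171} \approx 2.5684$)
$\sqrt{h + 193} = \sqrt{\frac{5576}{2171} + 193} = \sqrt{\frac{424579}{2171}} = \frac{\sqrt{921761009}}{2171}$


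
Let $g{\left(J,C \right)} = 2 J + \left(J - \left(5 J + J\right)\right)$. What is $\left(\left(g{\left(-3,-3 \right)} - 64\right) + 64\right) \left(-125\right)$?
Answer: $-1125$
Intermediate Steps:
$g{\left(J,C \right)} = - 3 J$ ($g{\left(J,C \right)} = 2 J + \left(J - 6 J\right) = 2 J - 5 J = - 3 J$)
$\left(\left(g{\left(-3,-3 \right)} - 64\right) + 64\right) \left(-125\right) = \left(\left(\left(-3\right) \left(-3\right) - 64\right) + 64\right) \left(-125\right) = \left(\left(9 - 64\right) + 64\right) \left(-125\right) = \left(-55 + 64\right) \left(-125\right) = 9 \left(-125\right) = -1125$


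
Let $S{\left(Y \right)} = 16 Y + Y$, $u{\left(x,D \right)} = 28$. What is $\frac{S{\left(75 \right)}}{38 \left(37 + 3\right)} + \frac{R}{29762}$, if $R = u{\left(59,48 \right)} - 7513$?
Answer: $\frac{2656935}{4523824} \approx 0.58732$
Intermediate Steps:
$S{\left(Y \right)} = 17 Y$
$R = -7485$ ($R = 28 - 7513 = -7485$)
$\frac{S{\left(75 \right)}}{38 \left(37 + 3\right)} + \frac{R}{29762} = \frac{17 \cdot 75}{38 \left(37 + 3\right)} - \frac{7485}{29762} = \frac{1275}{38 \cdot 40} - \frac{7485}{29762} = \frac{1275}{1520} - \frac{7485}{29762} = 1275 \cdot \frac{1}{1520} - \frac{7485}{29762} = \frac{255}{304} - \frac{7485}{29762} = \frac{2656935}{4523824}$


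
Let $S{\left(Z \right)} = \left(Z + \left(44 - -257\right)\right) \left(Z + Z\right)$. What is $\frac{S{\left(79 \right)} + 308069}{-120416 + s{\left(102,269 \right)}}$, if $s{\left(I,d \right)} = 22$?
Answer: $- \frac{368109}{120394} \approx -3.0575$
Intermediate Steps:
$S{\left(Z \right)} = 2 Z \left(301 + Z\right)$ ($S{\left(Z \right)} = \left(Z + \left(44 + 257\right)\right) 2 Z = \left(Z + 301\right) 2 Z = \left(301 + Z\right) 2 Z = 2 Z \left(301 + Z\right)$)
$\frac{S{\left(79 \right)} + 308069}{-120416 + s{\left(102,269 \right)}} = \frac{2 \cdot 79 \left(301 + 79\right) + 308069}{-120416 + 22} = \frac{2 \cdot 79 \cdot 380 + 308069}{-120394} = \left(60040 + 308069\right) \left(- \frac{1}{120394}\right) = 368109 \left(- \frac{1}{120394}\right) = - \frac{368109}{120394}$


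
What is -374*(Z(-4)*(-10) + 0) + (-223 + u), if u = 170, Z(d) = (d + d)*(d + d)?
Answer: 239307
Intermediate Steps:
Z(d) = 4*d² (Z(d) = (2*d)*(2*d) = 4*d²)
-374*(Z(-4)*(-10) + 0) + (-223 + u) = -374*((4*(-4)²)*(-10) + 0) + (-223 + 170) = -374*((4*16)*(-10) + 0) - 53 = -374*(64*(-10) + 0) - 53 = -374*(-640 + 0) - 53 = -374*(-640) - 53 = 239360 - 53 = 239307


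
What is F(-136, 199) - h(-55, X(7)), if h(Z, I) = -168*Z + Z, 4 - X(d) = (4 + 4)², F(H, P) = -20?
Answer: -9205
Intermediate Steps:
X(d) = -60 (X(d) = 4 - (4 + 4)² = 4 - 1*8² = 4 - 1*64 = 4 - 64 = -60)
h(Z, I) = -167*Z
F(-136, 199) - h(-55, X(7)) = -20 - (-167)*(-55) = -20 - 1*9185 = -20 - 9185 = -9205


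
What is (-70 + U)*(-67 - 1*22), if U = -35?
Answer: 9345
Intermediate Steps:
(-70 + U)*(-67 - 1*22) = (-70 - 35)*(-67 - 1*22) = -105*(-67 - 22) = -105*(-89) = 9345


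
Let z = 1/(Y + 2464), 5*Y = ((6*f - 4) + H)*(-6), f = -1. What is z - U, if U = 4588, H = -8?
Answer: -57019659/12428 ≈ -4588.0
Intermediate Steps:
Y = 108/5 (Y = (((6*(-1) - 4) - 8)*(-6))/5 = (((-6 - 4) - 8)*(-6))/5 = ((-10 - 8)*(-6))/5 = (-18*(-6))/5 = (⅕)*108 = 108/5 ≈ 21.600)
z = 5/12428 (z = 1/(108/5 + 2464) = 1/(12428/5) = 5/12428 ≈ 0.00040232)
z - U = 5/12428 - 1*4588 = 5/12428 - 4588 = -57019659/12428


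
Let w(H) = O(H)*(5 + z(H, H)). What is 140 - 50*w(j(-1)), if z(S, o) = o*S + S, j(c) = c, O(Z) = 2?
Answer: -360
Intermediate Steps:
z(S, o) = S + S*o (z(S, o) = S*o + S = S + S*o)
w(H) = 10 + 2*H*(1 + H) (w(H) = 2*(5 + H*(1 + H)) = 10 + 2*H*(1 + H))
140 - 50*w(j(-1)) = 140 - 50*(10 + 2*(-1)*(1 - 1)) = 140 - 50*(10 + 2*(-1)*0) = 140 - 50*(10 + 0) = 140 - 50*10 = 140 - 500 = -360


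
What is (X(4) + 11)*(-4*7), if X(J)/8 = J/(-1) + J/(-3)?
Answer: 2660/3 ≈ 886.67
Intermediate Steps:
X(J) = -32*J/3 (X(J) = 8*(J/(-1) + J/(-3)) = 8*(J*(-1) + J*(-⅓)) = 8*(-J - J/3) = 8*(-4*J/3) = -32*J/3)
(X(4) + 11)*(-4*7) = (-32/3*4 + 11)*(-4*7) = (-128/3 + 11)*(-28) = -95/3*(-28) = 2660/3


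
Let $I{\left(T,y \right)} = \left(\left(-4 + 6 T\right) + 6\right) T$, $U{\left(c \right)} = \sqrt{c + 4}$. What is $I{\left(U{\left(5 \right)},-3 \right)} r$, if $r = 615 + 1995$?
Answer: $156600$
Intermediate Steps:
$U{\left(c \right)} = \sqrt{4 + c}$
$I{\left(T,y \right)} = T \left(2 + 6 T\right)$ ($I{\left(T,y \right)} = \left(2 + 6 T\right) T = T \left(2 + 6 T\right)$)
$r = 2610$
$I{\left(U{\left(5 \right)},-3 \right)} r = 2 \sqrt{4 + 5} \left(1 + 3 \sqrt{4 + 5}\right) 2610 = 2 \sqrt{9} \left(1 + 3 \sqrt{9}\right) 2610 = 2 \cdot 3 \left(1 + 3 \cdot 3\right) 2610 = 2 \cdot 3 \left(1 + 9\right) 2610 = 2 \cdot 3 \cdot 10 \cdot 2610 = 60 \cdot 2610 = 156600$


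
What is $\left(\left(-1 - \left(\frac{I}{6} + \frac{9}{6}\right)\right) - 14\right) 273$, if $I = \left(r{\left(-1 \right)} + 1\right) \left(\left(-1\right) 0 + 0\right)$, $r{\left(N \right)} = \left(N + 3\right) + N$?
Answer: $- \frac{9009}{2} \approx -4504.5$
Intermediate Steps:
$r{\left(N \right)} = 3 + 2 N$ ($r{\left(N \right)} = \left(3 + N\right) + N = 3 + 2 N$)
$I = 0$ ($I = \left(\left(3 + 2 \left(-1\right)\right) + 1\right) \left(\left(-1\right) 0 + 0\right) = \left(\left(3 - 2\right) + 1\right) \left(0 + 0\right) = \left(1 + 1\right) 0 = 2 \cdot 0 = 0$)
$\left(\left(-1 - \left(\frac{I}{6} + \frac{9}{6}\right)\right) - 14\right) 273 = \left(\left(-1 - \left(\frac{0}{6} + \frac{9}{6}\right)\right) - 14\right) 273 = \left(\left(-1 - \left(0 \cdot \frac{1}{6} + 9 \cdot \frac{1}{6}\right)\right) - 14\right) 273 = \left(\left(-1 - \left(0 + \frac{3}{2}\right)\right) - 14\right) 273 = \left(\left(-1 - \frac{3}{2}\right) - 14\right) 273 = \left(- \frac{5}{2} - 14\right) 273 = \left(- \frac{33}{2}\right) 273 = - \frac{9009}{2}$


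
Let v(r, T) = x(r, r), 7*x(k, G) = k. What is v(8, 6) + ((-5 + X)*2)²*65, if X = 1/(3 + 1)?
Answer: 164287/28 ≈ 5867.4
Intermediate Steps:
x(k, G) = k/7
v(r, T) = r/7
X = ¼ (X = 1/4 = ¼ ≈ 0.25000)
v(8, 6) + ((-5 + X)*2)²*65 = (⅐)*8 + ((-5 + ¼)*2)²*65 = 8/7 + (-19/4*2)²*65 = 8/7 + (-19/2)²*65 = 8/7 + (361/4)*65 = 8/7 + 23465/4 = 164287/28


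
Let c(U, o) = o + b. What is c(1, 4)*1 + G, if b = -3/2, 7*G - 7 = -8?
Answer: 33/14 ≈ 2.3571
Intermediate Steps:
G = -1/7 (G = 1 + (1/7)*(-8) = 1 - 8/7 = -1/7 ≈ -0.14286)
b = -3/2 (b = -3*1/2 = -3/2 ≈ -1.5000)
c(U, o) = -3/2 + o (c(U, o) = o - 3/2 = -3/2 + o)
c(1, 4)*1 + G = (-3/2 + 4)*1 - 1/7 = (5/2)*1 - 1/7 = 5/2 - 1/7 = 33/14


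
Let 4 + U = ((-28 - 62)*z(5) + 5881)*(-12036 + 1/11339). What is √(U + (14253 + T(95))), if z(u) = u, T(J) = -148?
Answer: 3*I*√933631044699234/11339 ≈ 8084.1*I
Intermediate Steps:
U = -741202303849/11339 (U = -4 + ((-28 - 62)*5 + 5881)*(-12036 + 1/11339) = -4 + (-90*5 + 5881)*(-12036 + 1/11339) = -4 + (-450 + 5881)*(-136476203/11339) = -4 + 5431*(-136476203/11339) = -4 - 741202258493/11339 = -741202303849/11339 ≈ -6.5367e+7)
√(U + (14253 + T(95))) = √(-741202303849/11339 + (14253 - 148)) = √(-741202303849/11339 + 14105) = √(-741042367254/11339) = 3*I*√933631044699234/11339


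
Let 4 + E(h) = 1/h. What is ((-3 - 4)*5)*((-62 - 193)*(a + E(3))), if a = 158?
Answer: 1377425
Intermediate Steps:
E(h) = -4 + 1/h
((-3 - 4)*5)*((-62 - 193)*(a + E(3))) = ((-3 - 4)*5)*((-62 - 193)*(158 + (-4 + 1/3))) = (-7*5)*(-255*(158 + (-4 + ⅓))) = -(-8925)*(158 - 11/3) = -(-8925)*463/3 = -35*(-39355) = 1377425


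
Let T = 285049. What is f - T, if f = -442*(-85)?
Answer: -247479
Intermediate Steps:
f = 37570
f - T = 37570 - 1*285049 = 37570 - 285049 = -247479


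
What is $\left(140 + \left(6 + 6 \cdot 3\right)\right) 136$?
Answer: $22304$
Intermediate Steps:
$\left(140 + \left(6 + 6 \cdot 3\right)\right) 136 = \left(140 + \left(6 + 18\right)\right) 136 = \left(140 + 24\right) 136 = 164 \cdot 136 = 22304$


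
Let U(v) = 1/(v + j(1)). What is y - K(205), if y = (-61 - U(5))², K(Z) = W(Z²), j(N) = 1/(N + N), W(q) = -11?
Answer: 454260/121 ≈ 3754.2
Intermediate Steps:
j(N) = 1/(2*N)
U(v) = 1/(½ + v) (U(v) = 1/(v + (½)/1) = 1/(v + (½)*1) = 1/(v + ½) = 1/(½ + v))
K(Z) = -11
y = 452929/121 (y = (-61 - 2/(1 + 2*5))² = (-61 - 2/(1 + 10))² = (-61 - 2/11)² = (-673/11)² = 452929/121 ≈ 3743.2)
y - K(205) = 452929/121 - 1*(-11) = 452929/121 + 11 = 454260/121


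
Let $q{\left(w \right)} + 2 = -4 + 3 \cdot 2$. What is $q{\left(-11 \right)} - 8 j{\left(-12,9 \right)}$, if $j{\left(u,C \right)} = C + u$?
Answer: $24$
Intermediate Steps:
$q{\left(w \right)} = 0$ ($q{\left(w \right)} = -2 + \left(-4 + 3 \cdot 2\right) = -2 + \left(-4 + 6\right) = -2 + 2 = 0$)
$q{\left(-11 \right)} - 8 j{\left(-12,9 \right)} = 0 - 8 \left(9 - 12\right) = 0 - -24 = 0 + 24 = 24$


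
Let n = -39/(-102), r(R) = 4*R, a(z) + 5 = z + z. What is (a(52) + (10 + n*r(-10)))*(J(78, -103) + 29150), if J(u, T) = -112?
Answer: 46257534/17 ≈ 2.7210e+6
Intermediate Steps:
a(z) = -5 + 2*z (a(z) = -5 + (z + z) = -5 + 2*z)
n = 13/34 (n = -39*(-1/102) = 13/34 ≈ 0.38235)
(a(52) + (10 + n*r(-10)))*(J(78, -103) + 29150) = ((-5 + 2*52) + (10 + 13*(4*(-10))/34))*(-112 + 29150) = ((-5 + 104) + (10 + (13/34)*(-40)))*29038 = (99 + (10 - 260/17))*29038 = (99 - 90/17)*29038 = (1593/17)*29038 = 46257534/17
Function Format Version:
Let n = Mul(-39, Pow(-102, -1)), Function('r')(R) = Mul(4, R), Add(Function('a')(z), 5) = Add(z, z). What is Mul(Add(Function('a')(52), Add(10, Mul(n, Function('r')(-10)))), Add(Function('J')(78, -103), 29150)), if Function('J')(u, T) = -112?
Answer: Rational(46257534, 17) ≈ 2.7210e+6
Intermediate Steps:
Function('a')(z) = Add(-5, Mul(2, z)) (Function('a')(z) = Add(-5, Add(z, z)) = Add(-5, Mul(2, z)))
n = Rational(13, 34) (n = Mul(-39, Rational(-1, 102)) = Rational(13, 34) ≈ 0.38235)
Mul(Add(Function('a')(52), Add(10, Mul(n, Function('r')(-10)))), Add(Function('J')(78, -103), 29150)) = Mul(Add(Add(-5, Mul(2, 52)), Add(10, Mul(Rational(13, 34), Mul(4, -10)))), Add(-112, 29150)) = Mul(Add(Add(-5, 104), Add(10, Mul(Rational(13, 34), -40))), 29038) = Mul(Add(99, Add(10, Rational(-260, 17))), 29038) = Mul(Add(99, Rational(-90, 17)), 29038) = Mul(Rational(1593, 17), 29038) = Rational(46257534, 17)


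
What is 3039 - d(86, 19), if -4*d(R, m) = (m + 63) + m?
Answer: 12257/4 ≈ 3064.3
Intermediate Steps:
d(R, m) = -63/4 - m/2 (d(R, m) = -((m + 63) + m)/4 = -((63 + m) + m)/4 = -(63 + 2*m)/4 = -63/4 - m/2)
3039 - d(86, 19) = 3039 - (-63/4 - ½*19) = 3039 - (-63/4 - 19/2) = 3039 - 1*(-101/4) = 3039 + 101/4 = 12257/4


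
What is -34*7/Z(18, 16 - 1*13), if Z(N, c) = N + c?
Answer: -34/3 ≈ -11.333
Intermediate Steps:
-34*7/Z(18, 16 - 1*13) = -34*7/(18 + (16 - 1*13)) = -238/(18 + (16 - 13)) = -238/(18 + 3) = -238/21 = -1*34/3 = -34/3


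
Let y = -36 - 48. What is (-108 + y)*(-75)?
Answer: 14400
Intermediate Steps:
y = -84
(-108 + y)*(-75) = (-108 - 84)*(-75) = -192*(-75) = 14400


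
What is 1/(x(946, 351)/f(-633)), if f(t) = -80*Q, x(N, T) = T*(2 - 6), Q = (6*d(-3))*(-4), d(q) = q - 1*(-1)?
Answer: 320/117 ≈ 2.7350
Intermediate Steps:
d(q) = 1 + q (d(q) = q + 1 = 1 + q)
Q = 48 (Q = (6*(1 - 3))*(-4) = (6*(-2))*(-4) = -12*(-4) = 48)
x(N, T) = -4*T (x(N, T) = T*(-4) = -4*T)
f(t) = -3840 (f(t) = -80*48 = -3840)
1/(x(946, 351)/f(-633)) = 1/(-4*351/(-3840)) = 1/(-1404*(-1/3840)) = 1/(117/320) = 320/117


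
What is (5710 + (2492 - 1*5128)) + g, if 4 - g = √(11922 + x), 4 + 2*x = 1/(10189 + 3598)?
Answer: 3078 - √9063079701494/27574 ≈ 2968.8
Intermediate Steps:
x = -55147/27574 (x = -2 + 1/(2*(10189 + 3598)) = -2 + (½)/13787 = -2 + (½)*(1/13787) = -2 + 1/27574 = -55147/27574 ≈ -2.0000)
g = 4 - √9063079701494/27574 (g = 4 - √(11922 - 55147/27574) = 4 - √(328682081/27574) = 4 - √9063079701494/27574 ≈ -105.18)
(5710 + (2492 - 1*5128)) + g = (5710 + (2492 - 1*5128)) + (4 - √9063079701494/27574) = (5710 + (2492 - 5128)) + (4 - √9063079701494/27574) = (5710 - 2636) + (4 - √9063079701494/27574) = 3074 + (4 - √9063079701494/27574) = 3078 - √9063079701494/27574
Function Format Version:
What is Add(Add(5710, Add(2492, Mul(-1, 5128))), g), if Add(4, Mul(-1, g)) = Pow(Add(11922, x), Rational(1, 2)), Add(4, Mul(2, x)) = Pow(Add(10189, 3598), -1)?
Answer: Add(3078, Mul(Rational(-1, 27574), Pow(9063079701494, Rational(1, 2)))) ≈ 2968.8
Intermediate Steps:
x = Rational(-55147, 27574) (x = Add(-2, Mul(Rational(1, 2), Pow(Add(10189, 3598), -1))) = Add(-2, Mul(Rational(1, 2), Pow(13787, -1))) = Add(-2, Mul(Rational(1, 2), Rational(1, 13787))) = Add(-2, Rational(1, 27574)) = Rational(-55147, 27574) ≈ -2.0000)
g = Add(4, Mul(Rational(-1, 27574), Pow(9063079701494, Rational(1, 2)))) (g = Add(4, Mul(-1, Pow(Add(11922, Rational(-55147, 27574)), Rational(1, 2)))) = Add(4, Mul(-1, Pow(Rational(328682081, 27574), Rational(1, 2)))) = Add(4, Mul(-1, Mul(Rational(1, 27574), Pow(9063079701494, Rational(1, 2))))) = Add(4, Mul(Rational(-1, 27574), Pow(9063079701494, Rational(1, 2)))) ≈ -105.18)
Add(Add(5710, Add(2492, Mul(-1, 5128))), g) = Add(Add(5710, Add(2492, Mul(-1, 5128))), Add(4, Mul(Rational(-1, 27574), Pow(9063079701494, Rational(1, 2))))) = Add(Add(5710, Add(2492, -5128)), Add(4, Mul(Rational(-1, 27574), Pow(9063079701494, Rational(1, 2))))) = Add(Add(5710, -2636), Add(4, Mul(Rational(-1, 27574), Pow(9063079701494, Rational(1, 2))))) = Add(3074, Add(4, Mul(Rational(-1, 27574), Pow(9063079701494, Rational(1, 2))))) = Add(3078, Mul(Rational(-1, 27574), Pow(9063079701494, Rational(1, 2))))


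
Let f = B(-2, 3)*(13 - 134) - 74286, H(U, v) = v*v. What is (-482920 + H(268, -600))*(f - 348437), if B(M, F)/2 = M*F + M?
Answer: 51723138040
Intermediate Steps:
H(U, v) = v²
B(M, F) = 2*M + 2*F*M (B(M, F) = 2*(M*F + M) = 2*(F*M + M) = 2*(M + F*M) = 2*M + 2*F*M)
f = -72350 (f = (2*(-2)*(1 + 3))*(13 - 134) - 74286 = (2*(-2)*4)*(-121) - 74286 = -16*(-121) - 74286 = 1936 - 74286 = -72350)
(-482920 + H(268, -600))*(f - 348437) = (-482920 + (-600)²)*(-72350 - 348437) = (-482920 + 360000)*(-420787) = -122920*(-420787) = 51723138040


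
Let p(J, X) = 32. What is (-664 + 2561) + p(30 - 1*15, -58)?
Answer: 1929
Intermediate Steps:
(-664 + 2561) + p(30 - 1*15, -58) = (-664 + 2561) + 32 = 1897 + 32 = 1929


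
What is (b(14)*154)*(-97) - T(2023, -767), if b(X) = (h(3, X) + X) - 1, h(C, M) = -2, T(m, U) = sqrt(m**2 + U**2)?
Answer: -164318 - sqrt(4680818) ≈ -1.6648e+5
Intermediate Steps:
T(m, U) = sqrt(U**2 + m**2)
b(X) = -3 + X (b(X) = (-2 + X) - 1 = -3 + X)
(b(14)*154)*(-97) - T(2023, -767) = ((-3 + 14)*154)*(-97) - sqrt((-767)**2 + 2023**2) = (11*154)*(-97) - sqrt(588289 + 4092529) = 1694*(-97) - sqrt(4680818) = -164318 - sqrt(4680818)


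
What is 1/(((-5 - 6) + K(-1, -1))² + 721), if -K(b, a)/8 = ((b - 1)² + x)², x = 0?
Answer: 1/20042 ≈ 4.9895e-5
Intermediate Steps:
K(b, a) = -8*(-1 + b)⁴ (K(b, a) = -8*((b - 1)² + 0)² = -8*((-1 + b)² + 0)² = -8*(-1 + b)⁴)
1/(((-5 - 6) + K(-1, -1))² + 721) = 1/(((-5 - 6) - 8*(-1 - 1)⁴)² + 721) = 1/((-11 - 8*(-2)⁴)² + 721) = 1/((-11 - 8*16)² + 721) = 1/((-11 - 128)² + 721) = 1/((-139)² + 721) = 1/(19321 + 721) = 1/20042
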